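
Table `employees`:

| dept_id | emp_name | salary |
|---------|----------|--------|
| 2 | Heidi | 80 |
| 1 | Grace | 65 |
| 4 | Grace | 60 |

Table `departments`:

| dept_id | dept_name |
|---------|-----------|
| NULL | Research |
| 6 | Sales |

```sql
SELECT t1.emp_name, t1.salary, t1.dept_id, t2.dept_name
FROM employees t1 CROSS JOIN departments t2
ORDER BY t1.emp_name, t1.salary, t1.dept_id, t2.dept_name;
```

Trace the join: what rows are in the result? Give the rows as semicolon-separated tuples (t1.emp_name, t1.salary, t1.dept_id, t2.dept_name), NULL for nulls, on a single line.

(Grace, 60, 4, Research); (Grace, 60, 4, Sales); (Grace, 65, 1, Research); (Grace, 65, 1, Sales); (Heidi, 80, 2, Research); (Heidi, 80, 2, Sales)

CROSS JOIN pairs every row of `employees` with every row of `departments`: 3 × 2 = 6 rows.
After projecting and ordering:
t1.emp_name | t1.salary | t1.dept_id | t2.dept_name
Grace | 60 | 4 | Research
Grace | 60 | 4 | Sales
Grace | 65 | 1 | Research
Grace | 65 | 1 | Sales
Heidi | 80 | 2 | Research
Heidi | 80 | 2 | Sales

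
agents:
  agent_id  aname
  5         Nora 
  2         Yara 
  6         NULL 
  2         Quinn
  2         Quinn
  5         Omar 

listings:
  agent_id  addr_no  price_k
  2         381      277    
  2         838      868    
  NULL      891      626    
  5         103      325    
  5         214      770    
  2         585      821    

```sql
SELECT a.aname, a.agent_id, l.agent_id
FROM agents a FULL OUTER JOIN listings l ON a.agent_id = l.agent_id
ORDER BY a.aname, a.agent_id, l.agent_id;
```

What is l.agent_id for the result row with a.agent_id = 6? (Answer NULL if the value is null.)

NULL

FULL OUTER JOIN keeps every row from both sides; unmatched rows get NULL for the other side's columns.
Matching on a.agent_id = l.agent_id. A NULL in a compared column never satisfies the condition.
- a row (agent_id=5): matches 2 l row(s) → 2 output row(s).
- a row (agent_id=2): matches 3 l row(s) → 3 output row(s).
- a row (agent_id=6): no match → kept, l columns NULL.
- a row (agent_id=2): matches 3 l row(s) → 3 output row(s).
- a row (agent_id=2): matches 3 l row(s) → 3 output row(s).
- a row (agent_id=5): matches 2 l row(s) → 2 output row(s).
- 1 l row(s) had no a match → kept, a columns NULL.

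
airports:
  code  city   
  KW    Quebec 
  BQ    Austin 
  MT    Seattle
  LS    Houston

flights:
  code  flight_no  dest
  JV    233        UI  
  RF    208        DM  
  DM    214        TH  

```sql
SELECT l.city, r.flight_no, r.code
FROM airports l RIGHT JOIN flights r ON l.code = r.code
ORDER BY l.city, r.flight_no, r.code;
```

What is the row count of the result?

3

RIGHT JOIN keeps every row from `flights`; unmatched rows get NULL for `airports`'s columns.
Matching on l.code = r.code.
Matched pairs: 0; unmatched r rows kept: 3.
Total: 0 matched + 3 padded = 3 rows.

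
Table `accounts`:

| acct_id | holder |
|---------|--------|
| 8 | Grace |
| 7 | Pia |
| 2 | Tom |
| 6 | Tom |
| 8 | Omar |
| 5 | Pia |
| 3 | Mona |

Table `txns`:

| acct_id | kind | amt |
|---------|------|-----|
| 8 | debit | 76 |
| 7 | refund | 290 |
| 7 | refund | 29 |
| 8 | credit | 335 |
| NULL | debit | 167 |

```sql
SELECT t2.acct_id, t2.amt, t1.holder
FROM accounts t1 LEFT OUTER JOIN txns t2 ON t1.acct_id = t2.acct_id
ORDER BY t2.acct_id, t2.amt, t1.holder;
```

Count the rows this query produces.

LEFT JOIN keeps every row from `accounts`; unmatched rows get NULL for `txns`'s columns.
Matching on t1.acct_id = t2.acct_id. A NULL in a compared column never satisfies the condition.
- t1 row (acct_id=8): matches 2 t2 row(s) → 2 output row(s).
- t1 row (acct_id=7): matches 2 t2 row(s) → 2 output row(s).
- t1 row (acct_id=2): no match → kept, t2 columns NULL.
- t1 row (acct_id=6): no match → kept, t2 columns NULL.
- t1 row (acct_id=8): matches 2 t2 row(s) → 2 output row(s).
- t1 row (acct_id=5): no match → kept, t2 columns NULL.
- t1 row (acct_id=3): no match → kept, t2 columns NULL.
Total: 6 matched + 4 padded = 10 rows.

10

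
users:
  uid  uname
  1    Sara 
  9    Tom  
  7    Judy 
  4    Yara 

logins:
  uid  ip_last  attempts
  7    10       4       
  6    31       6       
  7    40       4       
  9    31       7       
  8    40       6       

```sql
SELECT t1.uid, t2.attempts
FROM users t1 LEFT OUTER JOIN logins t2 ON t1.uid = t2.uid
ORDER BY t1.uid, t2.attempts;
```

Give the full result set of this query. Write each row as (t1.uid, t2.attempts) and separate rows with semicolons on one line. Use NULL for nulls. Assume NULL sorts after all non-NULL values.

(1, NULL); (4, NULL); (7, 4); (7, 4); (9, 7)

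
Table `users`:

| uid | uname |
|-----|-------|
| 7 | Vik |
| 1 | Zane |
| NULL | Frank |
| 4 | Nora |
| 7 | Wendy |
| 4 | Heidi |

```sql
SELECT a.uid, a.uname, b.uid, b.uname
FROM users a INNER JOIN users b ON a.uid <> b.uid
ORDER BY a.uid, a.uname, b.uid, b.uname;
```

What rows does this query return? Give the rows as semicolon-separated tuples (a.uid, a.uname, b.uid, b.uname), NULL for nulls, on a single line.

(1, Zane, 4, Heidi); (1, Zane, 4, Nora); (1, Zane, 7, Vik); (1, Zane, 7, Wendy); (4, Heidi, 1, Zane); (4, Heidi, 7, Vik); (4, Heidi, 7, Wendy); (4, Nora, 1, Zane); (4, Nora, 7, Vik); (4, Nora, 7, Wendy); (7, Vik, 1, Zane); (7, Vik, 4, Heidi); (7, Vik, 4, Nora); (7, Wendy, 1, Zane); (7, Wendy, 4, Heidi); (7, Wendy, 4, Nora)

INNER JOIN keeps only pairs where the ON condition holds.
Matching on a.uid <> b.uid. A NULL in a compared column never satisfies the condition.
- a[0] uid=7 → 3 match(es) in b → 3 row(s).
- a[1] uid=1 → 4 match(es) in b → 4 row(s).
- a[2] uid=NULL → no match; dropped.
- a[3] uid=4 → 3 match(es) in b → 3 row(s).
- a[4] uid=7 → 3 match(es) in b → 3 row(s).
- a[5] uid=4 → 3 match(es) in b → 3 row(s).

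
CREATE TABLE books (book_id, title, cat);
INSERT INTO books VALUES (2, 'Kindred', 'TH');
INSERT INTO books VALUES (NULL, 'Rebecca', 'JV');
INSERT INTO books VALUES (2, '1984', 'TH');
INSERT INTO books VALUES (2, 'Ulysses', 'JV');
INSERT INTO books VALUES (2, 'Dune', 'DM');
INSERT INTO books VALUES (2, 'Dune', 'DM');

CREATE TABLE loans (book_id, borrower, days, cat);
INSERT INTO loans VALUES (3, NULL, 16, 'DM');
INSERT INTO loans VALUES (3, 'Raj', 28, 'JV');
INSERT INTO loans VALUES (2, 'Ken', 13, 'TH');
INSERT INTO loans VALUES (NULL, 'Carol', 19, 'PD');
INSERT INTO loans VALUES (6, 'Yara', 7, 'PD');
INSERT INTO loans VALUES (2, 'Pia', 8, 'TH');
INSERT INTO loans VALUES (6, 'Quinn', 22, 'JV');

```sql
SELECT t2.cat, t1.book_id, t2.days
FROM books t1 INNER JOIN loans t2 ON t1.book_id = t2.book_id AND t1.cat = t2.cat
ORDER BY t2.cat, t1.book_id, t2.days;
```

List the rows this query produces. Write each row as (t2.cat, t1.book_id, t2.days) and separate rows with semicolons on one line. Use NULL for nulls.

INNER JOIN keeps only pairs where the ON condition holds.
Matching on t1.book_id = t2.book_id AND t1.cat = t2.cat. A NULL in a compared column never satisfies the condition.
- t1 row (book_id=2, cat=TH): matches 2 t2 row(s) → 2 output row(s).
- t1 row (book_id=NULL, cat=JV): no match → dropped.
- t1 row (book_id=2, cat=TH): matches 2 t2 row(s) → 2 output row(s).
- t1 row (book_id=2, cat=JV): no match → dropped.
- t1 row (book_id=2, cat=DM): no match → dropped.
- t1 row (book_id=2, cat=DM): no match → dropped.
After projecting and ordering:
t2.cat | t1.book_id | t2.days
TH | 2 | 8
TH | 2 | 8
TH | 2 | 13
TH | 2 | 13

(TH, 2, 8); (TH, 2, 8); (TH, 2, 13); (TH, 2, 13)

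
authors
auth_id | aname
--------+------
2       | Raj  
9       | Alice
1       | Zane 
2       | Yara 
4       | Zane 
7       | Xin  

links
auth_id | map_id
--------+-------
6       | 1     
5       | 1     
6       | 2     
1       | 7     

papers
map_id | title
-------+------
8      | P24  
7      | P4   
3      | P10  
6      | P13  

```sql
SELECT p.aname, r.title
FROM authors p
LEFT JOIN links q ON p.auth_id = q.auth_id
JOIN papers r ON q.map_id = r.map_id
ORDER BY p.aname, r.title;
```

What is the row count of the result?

Step 1 — p LEFT JOIN q on auth_id → 6 row(s).
Then INNER JOIN `papers r` on map_id: keep only rows whose q.map_id appears in r.
Result: 1 row(s).

1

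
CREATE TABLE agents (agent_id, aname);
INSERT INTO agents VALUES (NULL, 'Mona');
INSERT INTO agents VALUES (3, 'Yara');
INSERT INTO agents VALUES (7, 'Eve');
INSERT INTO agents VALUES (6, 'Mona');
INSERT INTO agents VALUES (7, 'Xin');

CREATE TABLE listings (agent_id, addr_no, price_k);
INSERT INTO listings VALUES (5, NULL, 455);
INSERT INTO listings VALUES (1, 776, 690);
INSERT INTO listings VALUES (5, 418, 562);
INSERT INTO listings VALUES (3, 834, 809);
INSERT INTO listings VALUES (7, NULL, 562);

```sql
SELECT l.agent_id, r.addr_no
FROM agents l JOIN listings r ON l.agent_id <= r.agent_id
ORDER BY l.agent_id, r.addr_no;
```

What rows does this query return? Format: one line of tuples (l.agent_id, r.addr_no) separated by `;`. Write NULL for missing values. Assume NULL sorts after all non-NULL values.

(3, 418); (3, 834); (3, NULL); (3, NULL); (6, NULL); (7, NULL); (7, NULL)

INNER JOIN keeps only pairs where the ON condition holds.
Matching on l.agent_id <= r.agent_id. A NULL in a compared column never satisfies the condition.
- l (agent_id=NULL) has no partner → excluded.
- l (agent_id=3) pairs with 4 row(s) of r.
- l (agent_id=7) pairs with 1 row(s) of r.
- l (agent_id=6) pairs with 1 row(s) of r.
- l (agent_id=7) pairs with 1 row(s) of r.
After projecting and ordering:
l.agent_id | r.addr_no
3 | 418
3 | 834
3 | NULL
3 | NULL
6 | NULL
7 | NULL
7 | NULL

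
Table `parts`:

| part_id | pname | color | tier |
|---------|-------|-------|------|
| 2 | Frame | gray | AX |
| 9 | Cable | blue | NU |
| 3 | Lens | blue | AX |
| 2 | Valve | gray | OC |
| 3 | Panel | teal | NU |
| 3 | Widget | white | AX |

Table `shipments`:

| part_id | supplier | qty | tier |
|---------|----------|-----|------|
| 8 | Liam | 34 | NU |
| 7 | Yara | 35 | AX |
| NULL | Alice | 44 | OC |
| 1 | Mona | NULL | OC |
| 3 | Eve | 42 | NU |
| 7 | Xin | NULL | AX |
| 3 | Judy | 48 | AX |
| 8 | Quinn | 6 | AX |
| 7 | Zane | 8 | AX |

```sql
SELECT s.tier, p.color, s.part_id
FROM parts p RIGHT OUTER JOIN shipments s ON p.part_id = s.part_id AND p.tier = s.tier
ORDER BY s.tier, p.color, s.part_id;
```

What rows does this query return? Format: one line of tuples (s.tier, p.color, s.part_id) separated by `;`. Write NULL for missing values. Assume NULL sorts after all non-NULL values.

RIGHT JOIN keeps every row from `shipments`; unmatched rows get NULL for `parts`'s columns.
Matching on p.part_id = s.part_id AND p.tier = s.tier. A NULL in a compared column never satisfies the condition.
Matched pairs: 3; unmatched s rows kept: 7.

(AX, blue, 3); (AX, white, 3); (AX, NULL, 7); (AX, NULL, 7); (AX, NULL, 7); (AX, NULL, 8); (NU, teal, 3); (NU, NULL, 8); (OC, NULL, 1); (OC, NULL, NULL)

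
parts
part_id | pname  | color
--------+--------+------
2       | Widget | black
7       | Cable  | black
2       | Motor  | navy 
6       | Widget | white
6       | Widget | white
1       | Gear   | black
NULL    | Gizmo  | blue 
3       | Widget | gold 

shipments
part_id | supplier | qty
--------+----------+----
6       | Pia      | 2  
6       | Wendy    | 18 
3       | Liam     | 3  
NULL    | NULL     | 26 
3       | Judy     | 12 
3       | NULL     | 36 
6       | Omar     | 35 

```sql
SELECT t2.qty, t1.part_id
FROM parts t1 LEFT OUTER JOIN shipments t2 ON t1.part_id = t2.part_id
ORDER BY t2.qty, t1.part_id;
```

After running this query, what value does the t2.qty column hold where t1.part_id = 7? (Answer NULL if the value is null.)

NULL

LEFT JOIN keeps every row from `parts`; unmatched rows get NULL for `shipments`'s columns.
Matching on t1.part_id = t2.part_id. A NULL in a compared column never satisfies the condition.
Matched pairs: 9; unmatched t1 rows kept: 5.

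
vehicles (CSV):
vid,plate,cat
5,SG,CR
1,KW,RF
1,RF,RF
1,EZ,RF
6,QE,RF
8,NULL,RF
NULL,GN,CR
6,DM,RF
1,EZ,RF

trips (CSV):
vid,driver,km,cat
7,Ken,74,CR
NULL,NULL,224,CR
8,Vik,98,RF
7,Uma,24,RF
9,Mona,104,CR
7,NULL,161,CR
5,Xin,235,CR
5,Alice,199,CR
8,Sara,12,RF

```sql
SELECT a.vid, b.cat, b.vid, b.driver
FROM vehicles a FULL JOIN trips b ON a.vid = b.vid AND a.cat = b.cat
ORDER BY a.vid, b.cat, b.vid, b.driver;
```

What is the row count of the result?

16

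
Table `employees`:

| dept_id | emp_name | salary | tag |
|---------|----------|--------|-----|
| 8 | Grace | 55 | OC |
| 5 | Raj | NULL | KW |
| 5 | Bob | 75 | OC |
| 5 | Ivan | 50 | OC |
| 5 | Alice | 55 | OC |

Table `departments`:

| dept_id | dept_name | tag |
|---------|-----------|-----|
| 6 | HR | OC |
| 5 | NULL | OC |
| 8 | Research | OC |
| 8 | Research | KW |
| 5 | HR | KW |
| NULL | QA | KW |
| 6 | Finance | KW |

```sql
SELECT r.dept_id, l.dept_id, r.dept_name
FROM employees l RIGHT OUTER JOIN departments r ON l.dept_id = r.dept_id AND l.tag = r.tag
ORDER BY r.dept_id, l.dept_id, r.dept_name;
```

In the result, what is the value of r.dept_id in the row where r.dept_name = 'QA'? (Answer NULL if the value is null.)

NULL

RIGHT JOIN keeps every row from `departments`; unmatched rows get NULL for `employees`'s columns.
Matching on l.dept_id = r.dept_id AND l.tag = r.tag. A NULL in a compared column never satisfies the condition.
- l row (dept_id=8, tag=OC): matches 1 r row(s) → 1 output row(s).
- l row (dept_id=5, tag=KW): matches 1 r row(s) → 1 output row(s).
- l row (dept_id=5, tag=OC): matches 1 r row(s) → 1 output row(s).
- l row (dept_id=5, tag=OC): matches 1 r row(s) → 1 output row(s).
- l row (dept_id=5, tag=OC): matches 1 r row(s) → 1 output row(s).
- 4 row(s) from r found no l partner → padded with NULL.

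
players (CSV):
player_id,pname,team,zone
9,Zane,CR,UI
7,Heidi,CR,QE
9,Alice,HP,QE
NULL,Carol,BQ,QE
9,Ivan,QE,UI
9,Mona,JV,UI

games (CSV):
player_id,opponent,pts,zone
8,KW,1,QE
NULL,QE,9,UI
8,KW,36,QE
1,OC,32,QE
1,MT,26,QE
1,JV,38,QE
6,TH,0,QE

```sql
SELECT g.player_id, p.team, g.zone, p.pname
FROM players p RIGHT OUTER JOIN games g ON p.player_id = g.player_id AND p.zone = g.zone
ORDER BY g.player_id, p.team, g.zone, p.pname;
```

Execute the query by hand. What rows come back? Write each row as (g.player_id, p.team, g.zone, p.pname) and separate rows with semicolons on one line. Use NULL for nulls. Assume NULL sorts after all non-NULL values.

(1, NULL, QE, NULL); (1, NULL, QE, NULL); (1, NULL, QE, NULL); (6, NULL, QE, NULL); (8, NULL, QE, NULL); (8, NULL, QE, NULL); (NULL, NULL, UI, NULL)

RIGHT JOIN keeps every row from `games`; unmatched rows get NULL for `players`'s columns.
Matching on p.player_id = g.player_id AND p.zone = g.zone. A NULL in a compared column never satisfies the condition.
- p (player_id=9, zone=UI) has no partner in g.
- p (player_id=7, zone=QE) has no partner in g.
- p (player_id=9, zone=QE) has no partner in g.
- p (player_id=NULL, zone=QE) has no partner in g.
- p (player_id=9, zone=UI) has no partner in g.
- p (player_id=9, zone=UI) has no partner in g.
- 7 g row(s) had no p match → kept, p columns NULL.
After projecting and ordering:
g.player_id | p.team | g.zone | p.pname
1 | NULL | QE | NULL
1 | NULL | QE | NULL
1 | NULL | QE | NULL
6 | NULL | QE | NULL
8 | NULL | QE | NULL
8 | NULL | QE | NULL
NULL | NULL | UI | NULL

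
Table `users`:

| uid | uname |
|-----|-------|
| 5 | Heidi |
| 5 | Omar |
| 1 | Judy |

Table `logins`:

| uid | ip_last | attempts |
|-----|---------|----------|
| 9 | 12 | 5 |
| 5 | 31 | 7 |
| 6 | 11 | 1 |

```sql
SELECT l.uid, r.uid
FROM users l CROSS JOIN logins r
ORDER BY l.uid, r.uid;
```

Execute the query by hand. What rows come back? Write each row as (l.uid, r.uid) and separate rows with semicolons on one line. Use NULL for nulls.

CROSS JOIN pairs every row of `users` with every row of `logins`: 3 × 3 = 9 rows.
After projecting and ordering:
l.uid | r.uid
1 | 5
1 | 6
1 | 9
5 | 5
5 | 5
5 | 6
5 | 6
5 | 9
5 | 9

(1, 5); (1, 6); (1, 9); (5, 5); (5, 5); (5, 6); (5, 6); (5, 9); (5, 9)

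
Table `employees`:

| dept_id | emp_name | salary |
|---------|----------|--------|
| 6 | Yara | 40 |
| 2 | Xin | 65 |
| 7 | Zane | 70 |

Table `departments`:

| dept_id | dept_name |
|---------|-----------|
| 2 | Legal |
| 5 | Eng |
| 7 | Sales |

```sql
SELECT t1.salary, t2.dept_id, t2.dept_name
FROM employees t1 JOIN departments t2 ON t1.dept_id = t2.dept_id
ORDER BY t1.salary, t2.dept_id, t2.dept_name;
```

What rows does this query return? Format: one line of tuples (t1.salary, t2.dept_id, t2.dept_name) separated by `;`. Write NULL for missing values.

(65, 2, Legal); (70, 7, Sales)

INNER JOIN keeps only pairs where the ON condition holds.
Matching on t1.dept_id = t2.dept_id.
Matched pairs: 2.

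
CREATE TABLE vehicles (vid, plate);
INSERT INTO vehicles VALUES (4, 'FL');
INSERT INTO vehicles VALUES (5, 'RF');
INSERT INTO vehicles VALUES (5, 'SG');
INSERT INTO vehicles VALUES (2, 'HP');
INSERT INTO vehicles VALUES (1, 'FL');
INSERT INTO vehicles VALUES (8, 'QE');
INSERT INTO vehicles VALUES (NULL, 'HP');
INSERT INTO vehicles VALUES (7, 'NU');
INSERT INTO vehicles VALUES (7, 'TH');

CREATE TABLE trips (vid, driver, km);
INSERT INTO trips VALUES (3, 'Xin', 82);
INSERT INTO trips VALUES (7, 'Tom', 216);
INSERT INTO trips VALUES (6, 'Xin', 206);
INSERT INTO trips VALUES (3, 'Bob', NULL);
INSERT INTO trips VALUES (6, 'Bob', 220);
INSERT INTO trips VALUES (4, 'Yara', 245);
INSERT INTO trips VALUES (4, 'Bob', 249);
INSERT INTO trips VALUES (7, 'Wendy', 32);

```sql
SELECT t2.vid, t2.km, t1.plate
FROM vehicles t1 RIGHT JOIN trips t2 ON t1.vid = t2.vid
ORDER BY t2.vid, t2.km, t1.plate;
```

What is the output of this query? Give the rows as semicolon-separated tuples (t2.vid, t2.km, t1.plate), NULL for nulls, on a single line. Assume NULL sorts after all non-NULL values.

RIGHT JOIN keeps every row from `trips`; unmatched rows get NULL for `vehicles`'s columns.
Matching on t1.vid = t2.vid. A NULL in a compared column never satisfies the condition.
- t1 (vid=4) pairs with 2 row(s) of t2.
- t1 (vid=5) has no partner in t2.
- t1 (vid=5) has no partner in t2.
- t1 (vid=2) has no partner in t2.
- t1 (vid=1) has no partner in t2.
- t1 (vid=8) has no partner in t2.
- t1 (vid=NULL) has no partner in t2.
- t1 (vid=7) pairs with 2 row(s) of t2.
- t1 (vid=7) pairs with 2 row(s) of t2.
- plus 4 unmatched t2 row(s), each kept with NULL t1 columns.
After projecting and ordering:
t2.vid | t2.km | t1.plate
3 | 82 | NULL
3 | NULL | NULL
4 | 245 | FL
4 | 249 | FL
6 | 206 | NULL
6 | 220 | NULL
7 | 32 | NU
7 | 32 | TH
7 | 216 | NU
7 | 216 | TH

(3, 82, NULL); (3, NULL, NULL); (4, 245, FL); (4, 249, FL); (6, 206, NULL); (6, 220, NULL); (7, 32, NU); (7, 32, TH); (7, 216, NU); (7, 216, TH)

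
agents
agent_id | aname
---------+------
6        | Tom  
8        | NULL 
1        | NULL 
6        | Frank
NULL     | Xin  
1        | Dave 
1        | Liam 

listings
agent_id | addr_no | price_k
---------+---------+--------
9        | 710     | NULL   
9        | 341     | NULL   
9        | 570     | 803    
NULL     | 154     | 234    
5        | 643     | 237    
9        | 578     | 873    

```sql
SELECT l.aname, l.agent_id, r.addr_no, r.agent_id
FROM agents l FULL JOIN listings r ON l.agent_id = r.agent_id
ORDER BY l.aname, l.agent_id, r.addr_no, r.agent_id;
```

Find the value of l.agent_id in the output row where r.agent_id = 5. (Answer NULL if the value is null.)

NULL

FULL OUTER JOIN keeps every row from both sides; unmatched rows get NULL for the other side's columns.
Matching on l.agent_id = r.agent_id. A NULL in a compared column never satisfies the condition.
Matched pairs: 0; unmatched l rows kept: 7; unmatched r rows kept: 6.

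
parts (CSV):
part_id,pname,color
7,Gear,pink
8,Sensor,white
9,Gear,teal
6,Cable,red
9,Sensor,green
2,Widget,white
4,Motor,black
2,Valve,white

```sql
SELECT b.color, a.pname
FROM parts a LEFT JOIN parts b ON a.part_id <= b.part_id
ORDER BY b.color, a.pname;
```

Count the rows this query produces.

LEFT JOIN keeps every row from `parts a`; unmatched rows get NULL for `parts b`'s columns.
Matching on a.part_id <= b.part_id.
- part_id=7: 4 matching b row(s), so 4 row(s) emitted.
- part_id=8: 3 matching b row(s), so 3 row(s) emitted.
- part_id=9: 2 matching b row(s), so 2 row(s) emitted.
- part_id=6: 5 matching b row(s), so 5 row(s) emitted.
- part_id=9: 2 matching b row(s), so 2 row(s) emitted.
- part_id=2: 8 matching b row(s), so 8 row(s) emitted.
- part_id=4: 6 matching b row(s), so 6 row(s) emitted.
- part_id=2: 8 matching b row(s), so 8 row(s) emitted.
Total: 38 rows.

38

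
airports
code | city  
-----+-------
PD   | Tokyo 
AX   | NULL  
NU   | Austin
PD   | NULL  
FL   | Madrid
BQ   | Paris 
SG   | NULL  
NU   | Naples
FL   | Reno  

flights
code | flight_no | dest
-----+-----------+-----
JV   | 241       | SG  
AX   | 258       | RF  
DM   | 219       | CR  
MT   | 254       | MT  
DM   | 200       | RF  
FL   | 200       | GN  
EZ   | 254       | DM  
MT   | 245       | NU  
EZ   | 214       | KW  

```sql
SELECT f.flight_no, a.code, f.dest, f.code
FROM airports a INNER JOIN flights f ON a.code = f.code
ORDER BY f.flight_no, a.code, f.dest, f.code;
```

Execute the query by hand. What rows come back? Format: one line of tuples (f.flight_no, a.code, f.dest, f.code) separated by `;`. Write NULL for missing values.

INNER JOIN keeps only pairs where the ON condition holds.
Matching on a.code = f.code.
- code=PD: no matching f row, dropped.
- code=AX: 1 matching f row(s), so 1 row(s) emitted.
- code=NU: no matching f row, dropped.
- code=PD: no matching f row, dropped.
- code=FL: 1 matching f row(s), so 1 row(s) emitted.
- code=BQ: no matching f row, dropped.
- code=SG: no matching f row, dropped.
- code=NU: no matching f row, dropped.
- code=FL: 1 matching f row(s), so 1 row(s) emitted.
After projecting and ordering:
f.flight_no | a.code | f.dest | f.code
200 | FL | GN | FL
200 | FL | GN | FL
258 | AX | RF | AX

(200, FL, GN, FL); (200, FL, GN, FL); (258, AX, RF, AX)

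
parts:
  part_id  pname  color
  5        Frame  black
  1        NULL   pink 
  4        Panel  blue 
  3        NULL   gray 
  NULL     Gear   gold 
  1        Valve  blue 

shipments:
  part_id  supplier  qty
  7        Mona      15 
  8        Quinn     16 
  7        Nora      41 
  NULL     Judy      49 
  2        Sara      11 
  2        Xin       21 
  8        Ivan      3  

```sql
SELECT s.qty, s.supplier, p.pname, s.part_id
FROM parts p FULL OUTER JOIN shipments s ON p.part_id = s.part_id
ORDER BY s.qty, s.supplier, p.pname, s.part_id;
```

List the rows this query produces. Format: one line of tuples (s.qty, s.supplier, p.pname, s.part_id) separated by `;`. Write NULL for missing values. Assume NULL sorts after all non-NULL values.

FULL OUTER JOIN keeps every row from both sides; unmatched rows get NULL for the other side's columns.
Matching on p.part_id = s.part_id. A NULL in a compared column never satisfies the condition.
- p (part_id=5) has no partner → padded with NULL.
- p (part_id=1) has no partner → padded with NULL.
- p (part_id=4) has no partner → padded with NULL.
- p (part_id=3) has no partner → padded with NULL.
- p (part_id=NULL) has no partner → padded with NULL.
- p (part_id=1) has no partner → padded with NULL.
- 7 s row(s) had no p match → kept, p columns NULL.

(3, Ivan, NULL, 8); (11, Sara, NULL, 2); (15, Mona, NULL, 7); (16, Quinn, NULL, 8); (21, Xin, NULL, 2); (41, Nora, NULL, 7); (49, Judy, NULL, NULL); (NULL, NULL, Frame, NULL); (NULL, NULL, Gear, NULL); (NULL, NULL, Panel, NULL); (NULL, NULL, Valve, NULL); (NULL, NULL, NULL, NULL); (NULL, NULL, NULL, NULL)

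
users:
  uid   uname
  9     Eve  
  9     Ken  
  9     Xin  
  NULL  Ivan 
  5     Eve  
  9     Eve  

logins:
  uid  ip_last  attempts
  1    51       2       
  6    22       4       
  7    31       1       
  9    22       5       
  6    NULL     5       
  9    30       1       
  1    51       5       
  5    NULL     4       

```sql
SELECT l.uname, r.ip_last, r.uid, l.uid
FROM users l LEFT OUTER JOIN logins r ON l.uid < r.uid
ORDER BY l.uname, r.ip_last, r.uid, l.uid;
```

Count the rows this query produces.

LEFT JOIN keeps every row from `users`; unmatched rows get NULL for `logins`'s columns.
Matching on l.uid < r.uid. A NULL in a compared column never satisfies the condition.
- l row (uid=9): no match → kept, r columns NULL.
- l row (uid=9): no match → kept, r columns NULL.
- l row (uid=9): no match → kept, r columns NULL.
- l row (uid=NULL): no match → kept, r columns NULL.
- l row (uid=5): matches 5 r row(s) → 5 output row(s).
- l row (uid=9): no match → kept, r columns NULL.
Total: 5 matched + 5 padded = 10 rows.

10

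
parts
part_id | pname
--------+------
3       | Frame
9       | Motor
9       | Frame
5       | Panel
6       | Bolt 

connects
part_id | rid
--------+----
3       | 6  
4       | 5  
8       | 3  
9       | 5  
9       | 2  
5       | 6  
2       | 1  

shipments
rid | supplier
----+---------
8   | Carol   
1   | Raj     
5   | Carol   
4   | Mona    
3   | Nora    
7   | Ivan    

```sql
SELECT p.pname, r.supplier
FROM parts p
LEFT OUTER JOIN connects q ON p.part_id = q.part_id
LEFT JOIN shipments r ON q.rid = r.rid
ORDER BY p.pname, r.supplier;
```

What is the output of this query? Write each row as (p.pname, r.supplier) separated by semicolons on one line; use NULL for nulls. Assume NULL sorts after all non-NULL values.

(Bolt, NULL); (Frame, Carol); (Frame, NULL); (Frame, NULL); (Motor, Carol); (Motor, NULL); (Panel, NULL)

Evaluate left to right. First `parts p LEFT JOIN connects q` on part_id: 7 row(s).
Then LEFT JOIN `shipments r` on rid: each of those 7 rows is kept; rows whose q.rid has no match in r get NULL for r's columns.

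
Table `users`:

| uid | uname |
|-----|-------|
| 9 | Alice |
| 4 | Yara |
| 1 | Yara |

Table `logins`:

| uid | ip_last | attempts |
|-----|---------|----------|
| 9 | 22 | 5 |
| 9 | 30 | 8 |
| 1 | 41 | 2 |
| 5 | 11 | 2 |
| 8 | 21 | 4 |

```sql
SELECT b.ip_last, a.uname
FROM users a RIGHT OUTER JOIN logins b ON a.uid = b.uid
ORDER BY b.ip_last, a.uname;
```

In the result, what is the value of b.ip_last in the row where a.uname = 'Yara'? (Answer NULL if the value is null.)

RIGHT JOIN keeps every row from `logins`; unmatched rows get NULL for `users`'s columns.
Matching on a.uid = b.uid.
- a (uid=9) pairs with 2 row(s) of b.
- a (uid=4) has no partner in b.
- a (uid=1) pairs with 1 row(s) of b.
- 2 row(s) from b found no a partner → padded with NULL.

41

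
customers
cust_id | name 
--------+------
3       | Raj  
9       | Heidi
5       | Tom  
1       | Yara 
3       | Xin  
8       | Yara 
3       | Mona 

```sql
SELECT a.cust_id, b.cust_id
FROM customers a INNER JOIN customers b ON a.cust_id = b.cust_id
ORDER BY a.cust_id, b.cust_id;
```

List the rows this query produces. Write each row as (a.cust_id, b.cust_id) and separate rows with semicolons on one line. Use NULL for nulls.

INNER JOIN keeps only pairs where the ON condition holds.
Matching on a.cust_id = b.cust_id.
- a (cust_id=3) pairs with 3 row(s) of b.
- a (cust_id=9) pairs with 1 row(s) of b.
- a (cust_id=5) pairs with 1 row(s) of b.
- a (cust_id=1) pairs with 1 row(s) of b.
- a (cust_id=3) pairs with 3 row(s) of b.
- a (cust_id=8) pairs with 1 row(s) of b.
- a (cust_id=3) pairs with 3 row(s) of b.

(1, 1); (3, 3); (3, 3); (3, 3); (3, 3); (3, 3); (3, 3); (3, 3); (3, 3); (3, 3); (5, 5); (8, 8); (9, 9)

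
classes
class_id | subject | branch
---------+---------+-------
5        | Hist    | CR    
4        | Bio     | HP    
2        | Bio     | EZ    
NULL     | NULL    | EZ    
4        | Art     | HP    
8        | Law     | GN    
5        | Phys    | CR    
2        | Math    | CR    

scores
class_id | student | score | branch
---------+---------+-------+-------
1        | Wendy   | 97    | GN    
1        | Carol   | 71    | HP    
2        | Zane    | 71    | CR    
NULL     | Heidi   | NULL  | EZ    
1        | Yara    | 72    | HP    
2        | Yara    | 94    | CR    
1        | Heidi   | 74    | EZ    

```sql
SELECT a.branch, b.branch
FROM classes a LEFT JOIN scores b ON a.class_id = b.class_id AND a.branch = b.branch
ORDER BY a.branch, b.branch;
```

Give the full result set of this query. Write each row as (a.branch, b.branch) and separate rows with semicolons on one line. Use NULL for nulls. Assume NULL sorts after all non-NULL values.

LEFT JOIN keeps every row from `classes`; unmatched rows get NULL for `scores`'s columns.
Matching on a.class_id = b.class_id AND a.branch = b.branch. A NULL in a compared column never satisfies the condition.
Matched pairs: 2; unmatched a rows kept: 7.

(CR, CR); (CR, CR); (CR, NULL); (CR, NULL); (EZ, NULL); (EZ, NULL); (GN, NULL); (HP, NULL); (HP, NULL)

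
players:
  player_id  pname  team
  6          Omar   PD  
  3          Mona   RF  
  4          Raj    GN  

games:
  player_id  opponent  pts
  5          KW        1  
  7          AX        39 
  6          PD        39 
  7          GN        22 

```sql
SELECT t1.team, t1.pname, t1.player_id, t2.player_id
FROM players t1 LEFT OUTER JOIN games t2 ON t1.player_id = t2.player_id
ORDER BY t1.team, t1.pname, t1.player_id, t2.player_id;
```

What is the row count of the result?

LEFT JOIN keeps every row from `players`; unmatched rows get NULL for `games`'s columns.
Matching on t1.player_id = t2.player_id.
- player_id=6: 1 matching t2 row(s), so 1 row(s) emitted.
- player_id=3: no t2 row matches, row kept with t2 columns NULL.
- player_id=4: no t2 row matches, row kept with t2 columns NULL.
Total: 1 matched + 2 padded = 3 rows.

3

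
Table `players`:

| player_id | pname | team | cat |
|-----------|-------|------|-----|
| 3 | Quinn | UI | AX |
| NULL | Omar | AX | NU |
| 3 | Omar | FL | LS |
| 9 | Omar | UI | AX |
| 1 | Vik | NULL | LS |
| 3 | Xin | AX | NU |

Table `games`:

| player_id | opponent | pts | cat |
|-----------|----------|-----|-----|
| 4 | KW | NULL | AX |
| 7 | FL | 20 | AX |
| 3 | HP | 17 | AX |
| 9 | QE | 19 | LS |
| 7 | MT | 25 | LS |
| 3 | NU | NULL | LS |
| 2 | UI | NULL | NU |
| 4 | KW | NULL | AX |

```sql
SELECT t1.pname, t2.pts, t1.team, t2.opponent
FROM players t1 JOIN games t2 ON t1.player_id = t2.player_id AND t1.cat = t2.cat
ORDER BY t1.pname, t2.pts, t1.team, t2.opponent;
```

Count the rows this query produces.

INNER JOIN keeps only pairs where the ON condition holds.
Matching on t1.player_id = t2.player_id AND t1.cat = t2.cat. A NULL in a compared column never satisfies the condition.
Matched pairs: 2.
Total: 2 rows.

2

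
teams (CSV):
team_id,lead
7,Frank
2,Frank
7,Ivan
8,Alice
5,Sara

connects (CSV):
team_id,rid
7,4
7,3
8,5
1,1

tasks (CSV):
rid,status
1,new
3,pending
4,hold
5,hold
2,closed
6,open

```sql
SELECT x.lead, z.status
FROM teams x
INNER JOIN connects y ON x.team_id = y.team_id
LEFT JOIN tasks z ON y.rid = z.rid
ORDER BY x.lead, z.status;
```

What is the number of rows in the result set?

5

Evaluate left to right. First `teams x INNER JOIN connects y` on team_id: 5 row(s).
Then LEFT JOIN `tasks z` on rid: each of those 5 rows is kept; rows whose y.rid has no match in z get NULL for z's columns.
Result: 5 row(s).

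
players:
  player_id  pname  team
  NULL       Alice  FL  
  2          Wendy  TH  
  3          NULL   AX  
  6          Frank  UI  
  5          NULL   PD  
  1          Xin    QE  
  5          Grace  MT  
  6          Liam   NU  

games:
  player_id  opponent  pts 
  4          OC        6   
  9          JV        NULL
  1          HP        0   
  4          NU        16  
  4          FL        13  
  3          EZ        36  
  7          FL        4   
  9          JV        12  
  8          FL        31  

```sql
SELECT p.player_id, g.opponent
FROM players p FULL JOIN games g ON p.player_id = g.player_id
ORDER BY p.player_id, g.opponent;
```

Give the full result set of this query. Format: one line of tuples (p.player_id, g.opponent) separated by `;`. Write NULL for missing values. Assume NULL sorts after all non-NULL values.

FULL OUTER JOIN keeps every row from both sides; unmatched rows get NULL for the other side's columns.
Matching on p.player_id = g.player_id. A NULL in a compared column never satisfies the condition.
- p (player_id=NULL) has no partner → padded with NULL.
- p (player_id=2) has no partner → padded with NULL.
- p (player_id=3) pairs with 1 row(s) of g.
- p (player_id=6) has no partner → padded with NULL.
- p (player_id=5) has no partner → padded with NULL.
- p (player_id=1) pairs with 1 row(s) of g.
- p (player_id=5) has no partner → padded with NULL.
- p (player_id=6) has no partner → padded with NULL.
- 7 g row(s) had no p match → kept, p columns NULL.

(1, HP); (2, NULL); (3, EZ); (5, NULL); (5, NULL); (6, NULL); (6, NULL); (NULL, FL); (NULL, FL); (NULL, FL); (NULL, JV); (NULL, JV); (NULL, NU); (NULL, OC); (NULL, NULL)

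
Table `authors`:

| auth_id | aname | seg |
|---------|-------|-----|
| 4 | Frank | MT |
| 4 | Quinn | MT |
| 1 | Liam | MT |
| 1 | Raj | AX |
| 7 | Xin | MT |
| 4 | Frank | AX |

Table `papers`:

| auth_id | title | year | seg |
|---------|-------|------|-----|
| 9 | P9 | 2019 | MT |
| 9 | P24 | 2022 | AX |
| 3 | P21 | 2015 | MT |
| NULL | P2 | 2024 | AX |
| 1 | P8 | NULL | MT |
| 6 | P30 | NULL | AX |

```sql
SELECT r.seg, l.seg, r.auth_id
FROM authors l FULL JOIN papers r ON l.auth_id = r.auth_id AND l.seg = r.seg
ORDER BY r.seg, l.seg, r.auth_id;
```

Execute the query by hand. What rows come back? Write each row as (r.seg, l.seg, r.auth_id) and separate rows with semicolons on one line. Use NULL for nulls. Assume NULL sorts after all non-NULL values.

(AX, NULL, 6); (AX, NULL, 9); (AX, NULL, NULL); (MT, MT, 1); (MT, NULL, 3); (MT, NULL, 9); (NULL, AX, NULL); (NULL, AX, NULL); (NULL, MT, NULL); (NULL, MT, NULL); (NULL, MT, NULL)

FULL OUTER JOIN keeps every row from both sides; unmatched rows get NULL for the other side's columns.
Matching on l.auth_id = r.auth_id AND l.seg = r.seg. A NULL in a compared column never satisfies the condition.
- auth_id=4, seg=MT: no r row matches, row kept with r columns NULL.
- auth_id=4, seg=MT: no r row matches, row kept with r columns NULL.
- auth_id=1, seg=MT: 1 matching r row(s), so 1 row(s) emitted.
- auth_id=1, seg=AX: no r row matches, row kept with r columns NULL.
- auth_id=7, seg=MT: no r row matches, row kept with r columns NULL.
- auth_id=4, seg=AX: no r row matches, row kept with r columns NULL.
- 5 row(s) from r found no l partner → padded with NULL.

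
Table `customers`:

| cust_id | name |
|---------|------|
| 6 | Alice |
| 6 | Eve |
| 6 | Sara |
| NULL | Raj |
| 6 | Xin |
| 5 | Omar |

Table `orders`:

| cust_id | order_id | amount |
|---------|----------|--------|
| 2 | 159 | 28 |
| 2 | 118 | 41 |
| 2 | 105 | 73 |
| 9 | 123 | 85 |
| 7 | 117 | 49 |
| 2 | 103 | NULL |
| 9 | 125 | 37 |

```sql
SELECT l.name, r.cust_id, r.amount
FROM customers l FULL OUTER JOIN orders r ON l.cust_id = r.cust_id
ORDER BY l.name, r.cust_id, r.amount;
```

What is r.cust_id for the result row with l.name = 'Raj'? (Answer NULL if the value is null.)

FULL OUTER JOIN keeps every row from both sides; unmatched rows get NULL for the other side's columns.
Matching on l.cust_id = r.cust_id. A NULL in a compared column never satisfies the condition.
- cust_id=6: no r row matches, row kept with r columns NULL.
- cust_id=6: no r row matches, row kept with r columns NULL.
- cust_id=6: no r row matches, row kept with r columns NULL.
- cust_id=NULL: no r row matches, row kept with r columns NULL.
- cust_id=6: no r row matches, row kept with r columns NULL.
- cust_id=5: no r row matches, row kept with r columns NULL.
- 7 row(s) from r found no l partner → padded with NULL.

NULL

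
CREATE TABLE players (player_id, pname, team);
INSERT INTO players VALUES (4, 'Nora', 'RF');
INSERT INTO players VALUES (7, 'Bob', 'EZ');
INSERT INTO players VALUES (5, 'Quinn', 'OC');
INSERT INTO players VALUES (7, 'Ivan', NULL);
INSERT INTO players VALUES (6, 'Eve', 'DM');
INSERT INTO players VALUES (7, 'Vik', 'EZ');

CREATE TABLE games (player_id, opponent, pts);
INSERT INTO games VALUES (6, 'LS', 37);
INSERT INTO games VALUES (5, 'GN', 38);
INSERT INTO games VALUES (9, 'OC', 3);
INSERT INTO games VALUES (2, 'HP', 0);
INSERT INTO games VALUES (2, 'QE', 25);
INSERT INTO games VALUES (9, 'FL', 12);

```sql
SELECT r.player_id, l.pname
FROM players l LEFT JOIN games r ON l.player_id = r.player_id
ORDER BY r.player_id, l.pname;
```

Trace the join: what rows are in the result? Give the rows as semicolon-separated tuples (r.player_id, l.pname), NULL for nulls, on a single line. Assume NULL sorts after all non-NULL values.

LEFT JOIN keeps every row from `players`; unmatched rows get NULL for `games`'s columns.
Matching on l.player_id = r.player_id.
- player_id=4: no r row matches, row kept with r columns NULL.
- player_id=7: no r row matches, row kept with r columns NULL.
- player_id=5: 1 matching r row(s), so 1 row(s) emitted.
- player_id=7: no r row matches, row kept with r columns NULL.
- player_id=6: 1 matching r row(s), so 1 row(s) emitted.
- player_id=7: no r row matches, row kept with r columns NULL.
After projecting and ordering:
r.player_id | l.pname
5 | Quinn
6 | Eve
NULL | Bob
NULL | Ivan
NULL | Nora
NULL | Vik

(5, Quinn); (6, Eve); (NULL, Bob); (NULL, Ivan); (NULL, Nora); (NULL, Vik)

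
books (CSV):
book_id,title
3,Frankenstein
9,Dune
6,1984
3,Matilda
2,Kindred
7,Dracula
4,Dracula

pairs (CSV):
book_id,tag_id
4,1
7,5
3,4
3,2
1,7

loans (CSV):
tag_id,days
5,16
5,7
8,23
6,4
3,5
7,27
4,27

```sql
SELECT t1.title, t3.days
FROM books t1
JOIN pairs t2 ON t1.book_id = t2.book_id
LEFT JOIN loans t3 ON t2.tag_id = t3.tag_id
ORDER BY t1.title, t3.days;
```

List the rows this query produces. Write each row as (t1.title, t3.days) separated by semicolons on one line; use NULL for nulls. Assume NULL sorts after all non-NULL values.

(Dracula, 7); (Dracula, 16); (Dracula, NULL); (Frankenstein, 27); (Frankenstein, NULL); (Matilda, 27); (Matilda, NULL)

Joins associate left-to-right: books INNER JOIN pairs on book_id gives 6 intermediate row(s).
Then LEFT JOIN `loans t3` on tag_id: each of those 6 rows is kept; rows whose t2.tag_id has no match in t3 get NULL for t3's columns.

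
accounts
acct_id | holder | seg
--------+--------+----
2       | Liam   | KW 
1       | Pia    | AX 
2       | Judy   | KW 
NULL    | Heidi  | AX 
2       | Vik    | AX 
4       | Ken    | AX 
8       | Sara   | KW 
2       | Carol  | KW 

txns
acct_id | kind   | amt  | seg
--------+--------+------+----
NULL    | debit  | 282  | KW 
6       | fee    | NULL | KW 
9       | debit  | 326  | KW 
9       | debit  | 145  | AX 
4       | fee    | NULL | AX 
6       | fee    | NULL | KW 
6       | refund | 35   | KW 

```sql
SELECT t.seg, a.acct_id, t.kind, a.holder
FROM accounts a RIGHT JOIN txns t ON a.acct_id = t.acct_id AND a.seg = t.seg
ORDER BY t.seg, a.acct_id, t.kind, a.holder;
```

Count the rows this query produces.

RIGHT JOIN keeps every row from `txns`; unmatched rows get NULL for `accounts`'s columns.
Matching on a.acct_id = t.acct_id AND a.seg = t.seg. A NULL in a compared column never satisfies the condition.
- acct_id=2, seg=KW: no matching t row.
- acct_id=1, seg=AX: no matching t row.
- acct_id=2, seg=KW: no matching t row.
- acct_id=NULL, seg=AX: no matching t row.
- acct_id=2, seg=AX: no matching t row.
- acct_id=4, seg=AX: 1 matching t row(s), so 1 row(s) emitted.
- acct_id=8, seg=KW: no matching t row.
- acct_id=2, seg=KW: no matching t row.
- plus 6 unmatched t row(s), each kept with NULL a columns.
Total: 1 matched + 6 padded = 7 rows.

7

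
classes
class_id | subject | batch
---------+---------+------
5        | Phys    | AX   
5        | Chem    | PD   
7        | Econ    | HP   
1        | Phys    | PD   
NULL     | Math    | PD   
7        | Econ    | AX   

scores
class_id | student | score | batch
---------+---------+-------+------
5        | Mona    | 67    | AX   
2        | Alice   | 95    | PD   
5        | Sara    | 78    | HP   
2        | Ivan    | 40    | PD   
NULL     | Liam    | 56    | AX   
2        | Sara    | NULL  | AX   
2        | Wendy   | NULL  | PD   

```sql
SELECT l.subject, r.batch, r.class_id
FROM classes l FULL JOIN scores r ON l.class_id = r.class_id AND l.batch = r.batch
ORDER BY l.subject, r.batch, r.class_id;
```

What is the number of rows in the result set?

12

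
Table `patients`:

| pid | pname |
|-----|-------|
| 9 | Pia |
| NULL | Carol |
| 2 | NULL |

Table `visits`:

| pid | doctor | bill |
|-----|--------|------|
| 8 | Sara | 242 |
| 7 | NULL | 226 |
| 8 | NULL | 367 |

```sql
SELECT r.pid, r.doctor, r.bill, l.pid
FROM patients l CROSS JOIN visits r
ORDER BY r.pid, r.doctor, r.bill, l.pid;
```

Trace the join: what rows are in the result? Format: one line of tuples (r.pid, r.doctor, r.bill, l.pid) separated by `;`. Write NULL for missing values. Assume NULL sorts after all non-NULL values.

CROSS JOIN pairs every row of `patients` with every row of `visits`: 3 × 3 = 9 rows.

(7, NULL, 226, 2); (7, NULL, 226, 9); (7, NULL, 226, NULL); (8, Sara, 242, 2); (8, Sara, 242, 9); (8, Sara, 242, NULL); (8, NULL, 367, 2); (8, NULL, 367, 9); (8, NULL, 367, NULL)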